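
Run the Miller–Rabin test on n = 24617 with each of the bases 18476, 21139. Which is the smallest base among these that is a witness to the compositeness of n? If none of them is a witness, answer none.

none

n − 1 = 24616 = 2^3 · 3077, so s = 3 and d = 3077.
Base 18476: x_0 = 18476^3077 mod 24617 = 24616. x_0 = 24616 ≡ −1, so 18476 is not a witness.
Base 21139: x_0 = 21139^3077 mod 24617 = 24616. x_0 = 24616 ≡ −1, so 21139 is not a witness.
No listed base is a witness for 24617.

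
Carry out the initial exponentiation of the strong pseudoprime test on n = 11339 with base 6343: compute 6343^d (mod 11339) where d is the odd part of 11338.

10538

n − 1 = 11338 = 2^1 · 5669, so s = 1 and d = 5669.
By repeated squaring, 6343^5669 ≡ 10538 (mod 11339).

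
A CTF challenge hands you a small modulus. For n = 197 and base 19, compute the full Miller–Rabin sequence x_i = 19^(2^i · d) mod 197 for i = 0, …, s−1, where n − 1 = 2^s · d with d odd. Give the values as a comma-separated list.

196, 1

n − 1 = 196 = 2^2 · 49, so s = 2 and d = 49.
x_0 = 19^49 mod 197 = 196.
x_1 = 196^2 mod 197 = 1.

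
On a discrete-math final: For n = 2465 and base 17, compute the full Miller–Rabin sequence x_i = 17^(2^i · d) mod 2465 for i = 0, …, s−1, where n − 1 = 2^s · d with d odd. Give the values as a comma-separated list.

17, 289, 2176, 2176, 2176

n − 1 = 2464 = 2^5 · 77, so s = 5 and d = 77.
x_0 = 17^77 mod 2465 = 17.
x_1 = 17^2 mod 2465 = 289.
x_2 = 289^2 mod 2465 = 2176.
x_3 = 2176^2 mod 2465 = 2176.
x_4 = 2176^2 mod 2465 = 2176.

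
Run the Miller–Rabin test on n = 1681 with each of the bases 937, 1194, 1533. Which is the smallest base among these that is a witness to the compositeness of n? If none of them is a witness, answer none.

none

n − 1 = 1680 = 2^4 · 105, so s = 4 and d = 105.
Base 937: x_0 = 937^105 mod 1681 = 847. x_0 is neither 1 nor 1680, so continue squaring. x_1 = 847^2 mod 1681 = 1303. x_2 = 1303^2 mod 1681 = 1680. x_2 ≡ −1, so 937 is not a witness.
Base 1194: x_0 = 1194^105 mod 1681 = 378. x_0 is neither 1 nor 1680, so continue squaring. x_1 = 378^2 mod 1681 = 1680. x_1 ≡ −1, so 1194 is not a witness.
Base 1533: x_0 = 1533^105 mod 1681 = 1. x_0 = 1, so 1533 is not a witness.
No listed base is a witness for 1681.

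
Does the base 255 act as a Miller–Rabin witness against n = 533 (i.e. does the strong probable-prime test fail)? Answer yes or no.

n − 1 = 532 = 2^2 · 133, so s = 2 and d = 133.
x_0 = 255^133 mod 533 = 255.
x_0 is neither 1 nor 532, so continue squaring.
x_1 = 255^2 mod 533 = 532.
x_1 ≡ −1, so 255 is not a witness.

no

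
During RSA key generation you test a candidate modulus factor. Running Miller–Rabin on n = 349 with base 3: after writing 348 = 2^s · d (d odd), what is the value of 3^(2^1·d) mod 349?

n − 1 = 348 = 2^2 · 87, so s = 2 and d = 87.
x_0 = 3^87 mod 349 = 348.
x_1 = 348^2 mod 349 = 1.

1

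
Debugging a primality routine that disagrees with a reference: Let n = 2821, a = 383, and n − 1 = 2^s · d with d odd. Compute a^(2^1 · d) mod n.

n − 1 = 2820 = 2^2 · 705, so s = 2 and d = 705.
By repeated squaring, 383^705 ≡ 1084 (mod 2821).
x_0 = 1084.
x_1 = 1084^2 mod 2821 = 1520.

1520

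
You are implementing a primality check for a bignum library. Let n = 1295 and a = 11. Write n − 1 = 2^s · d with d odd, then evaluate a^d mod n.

n − 1 = 1294 = 2^1 · 647, so s = 1 and d = 647.
Repeated squaring mod 1295: 11^1 ≡ 11, 11^2 ≡ 121, 11^4 ≡ 396, 11^8 ≡ 121, 11^16 ≡ 396, 11^32 ≡ 121, 11^64 ≡ 396, 11^128 ≡ 121, 11^256 ≡ 396, 11^512 ≡ 121.
647 = 512 + 128 + 4 + 2 + 1, so 11^647 ≡ 121·121·396·121·11 ≡ 471 (mod 1295).

471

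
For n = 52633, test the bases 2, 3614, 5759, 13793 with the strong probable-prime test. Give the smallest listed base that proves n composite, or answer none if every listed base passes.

n − 1 = 52632 = 2^3 · 6579, so s = 3 and d = 6579.
Base 2: x_0 = 2^6579 mod 52633 = 1. x_0 = 1, so 2 is not a witness.
Base 3614: x_0 = 3614^6579 mod 52633 = 1. x_0 = 1, so 3614 is not a witness.
Base 5759: x_0 = 5759^6579 mod 52633 = 52632. x_0 = 52632 ≡ −1, so 5759 is not a witness.
Base 13793: x_0 = 13793^6579 mod 52633 = 52632. x_0 = 52632 ≡ −1, so 13793 is not a witness.
No listed base is a witness for 52633.

none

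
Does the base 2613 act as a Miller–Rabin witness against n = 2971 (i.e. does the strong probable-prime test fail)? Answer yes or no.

no

n − 1 = 2970 = 2^1 · 1485, so s = 1 and d = 1485.
x_0 = 2613^1485 mod 2971 = 2970.
x_0 = 2970 ≡ −1, so 2613 is not a witness.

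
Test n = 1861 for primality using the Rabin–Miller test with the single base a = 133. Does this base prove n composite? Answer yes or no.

no

n − 1 = 1860 = 2^2 · 465, so s = 2 and d = 465.
x_0 = 133^465 mod 1861 = 1860.
x_0 = 1860 ≡ −1, so 133 is not a witness.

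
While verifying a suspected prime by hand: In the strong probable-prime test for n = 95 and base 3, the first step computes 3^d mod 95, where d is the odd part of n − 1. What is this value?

n − 1 = 94 = 2^1 · 47, so s = 1 and d = 47.
By repeated squaring, 3^47 ≡ 67 (mod 95).

67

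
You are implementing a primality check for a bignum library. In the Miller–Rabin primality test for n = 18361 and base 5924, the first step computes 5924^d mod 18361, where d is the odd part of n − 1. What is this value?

13553

n − 1 = 18360 = 2^3 · 2295, so s = 3 and d = 2295.
5924^2295 mod 18361 = 13553.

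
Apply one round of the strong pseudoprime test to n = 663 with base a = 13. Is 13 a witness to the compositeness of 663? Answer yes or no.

n − 1 = 662 = 2^1 · 331, so s = 1 and d = 331.
x_0 = 13^331 mod 663 = 208.
x_0 ∉ {1, 662} and s = 1, so 13 is a Miller–Rabin witness and 663 is composite.

yes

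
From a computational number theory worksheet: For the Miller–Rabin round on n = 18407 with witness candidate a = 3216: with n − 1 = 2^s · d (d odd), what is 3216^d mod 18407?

n − 1 = 18406 = 2^1 · 9203, so s = 1 and d = 9203.
3216^9203 mod 18407 = 16535.

16535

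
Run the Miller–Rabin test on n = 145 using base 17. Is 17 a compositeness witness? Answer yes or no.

n − 1 = 144 = 2^4 · 9, so s = 4 and d = 9.
Repeated squaring mod 145: 17^1 ≡ 17, 17^2 ≡ 144, 17^4 ≡ 1, 17^8 ≡ 1.
9 = 8 + 1, so 17^9 ≡ 1·17 ≡ 17 (mod 145).
x_0 = 17^9 mod 145 = 17.
x_0 is neither 1 nor 144, so continue squaring.
x_1 = 17^2 mod 145 = 144.
x_1 ≡ −1, so 17 is not a witness.

no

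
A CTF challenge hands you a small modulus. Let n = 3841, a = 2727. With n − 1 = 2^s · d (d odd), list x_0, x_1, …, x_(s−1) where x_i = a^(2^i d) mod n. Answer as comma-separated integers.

3353, 2, 4, 16, 256, 239, 3347, 2053

n − 1 = 3840 = 2^8 · 15, so s = 8 and d = 15.
x_0 = 2727^15 mod 3841 = 3353.
x_1 = 3353^2 mod 3841 = 2.
x_2 = 2^2 mod 3841 = 4.
x_3 = 4^2 mod 3841 = 16.
x_4 = 16^2 mod 3841 = 256.
x_5 = 256^2 mod 3841 = 239.
x_6 = 239^2 mod 3841 = 3347.
x_7 = 3347^2 mod 3841 = 2053.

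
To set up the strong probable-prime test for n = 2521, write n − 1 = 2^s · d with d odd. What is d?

315

Halving: 2520 → 1260 → 630 → 315; 315 is odd.
So 2520 = 2^3 · 315.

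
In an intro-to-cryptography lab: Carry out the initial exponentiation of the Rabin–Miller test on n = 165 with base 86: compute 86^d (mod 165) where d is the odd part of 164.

86

n − 1 = 164 = 2^2 · 41, so s = 2 and d = 41.
Repeated squaring mod 165: 86^1 ≡ 86, 86^2 ≡ 136, 86^4 ≡ 16, 86^8 ≡ 91, 86^16 ≡ 31, 86^32 ≡ 136.
41 = 32 + 8 + 1, so 86^41 ≡ 136·91·86 ≡ 86 (mod 165).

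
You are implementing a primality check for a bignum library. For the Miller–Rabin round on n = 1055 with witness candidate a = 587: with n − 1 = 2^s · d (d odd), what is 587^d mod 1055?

838

n − 1 = 1054 = 2^1 · 527, so s = 1 and d = 527.
587^527 mod 1055 = 838.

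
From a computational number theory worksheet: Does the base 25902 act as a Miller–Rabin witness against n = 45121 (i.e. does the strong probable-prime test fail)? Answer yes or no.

n − 1 = 45120 = 2^6 · 705, so s = 6 and d = 705.
x_0 = 25902^705 mod 45121 = 31609.
x_0 is neither 1 nor 45120, so continue squaring.
x_1 = 31609^2 mod 45121 = 14578.
x_2 = 14578^2 mod 45121 = 43295.
x_3 = 43295^2 mod 45121 = 40443.
x_4 = 40443^2 mod 45121 = 45120.
x_4 ≡ −1, so 25902 is not a witness.

no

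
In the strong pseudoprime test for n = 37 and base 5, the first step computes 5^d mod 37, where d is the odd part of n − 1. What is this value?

n − 1 = 36 = 2^2 · 9, so s = 2 and d = 9.
By repeated squaring, 5^9 ≡ 6 (mod 37).

6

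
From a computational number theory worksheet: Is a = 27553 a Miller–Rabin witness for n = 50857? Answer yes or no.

n − 1 = 50856 = 2^3 · 6357, so s = 3 and d = 6357.
x_0 = 27553^6357 mod 50857 = 46842.
x_0 is neither 1 nor 50856, so continue squaring.
x_1 = 46842^2 mod 50857 = 49413.
x_2 = 49413^2 mod 50857 = 50856.
x_2 ≡ −1, so 27553 is not a witness.

no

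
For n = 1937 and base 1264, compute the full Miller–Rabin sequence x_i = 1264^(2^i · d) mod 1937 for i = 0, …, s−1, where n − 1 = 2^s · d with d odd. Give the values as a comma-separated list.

159, 100, 315, 438

n − 1 = 1936 = 2^4 · 121, so s = 4 and d = 121.
x_0 = 1264^121 mod 1937 = 159.
x_1 = 159^2 mod 1937 = 100.
x_2 = 100^2 mod 1937 = 315.
x_3 = 315^2 mod 1937 = 438.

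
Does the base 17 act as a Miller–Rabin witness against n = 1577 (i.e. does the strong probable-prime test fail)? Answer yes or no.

n − 1 = 1576 = 2^3 · 197, so s = 3 and d = 197.
By repeated squaring, 17^197 ≡ 1320 (mod 1577).
x_0 = 17^197 mod 1577 = 1320.
x_0 is neither 1 nor 1576, so continue squaring.
x_1 = 1320^2 mod 1577 = 1392.
x_2 = 1392^2 mod 1577 = 1108.
Reached i = s−1 = 2 without hitting −1: 17 is a Miller–Rabin witness and 1577 is composite.

yes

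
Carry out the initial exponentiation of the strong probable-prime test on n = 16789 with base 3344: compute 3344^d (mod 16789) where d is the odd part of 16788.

n − 1 = 16788 = 2^2 · 4197, so s = 2 and d = 4197.
By repeated squaring, 3344^4197 ≡ 10884 (mod 16789).

10884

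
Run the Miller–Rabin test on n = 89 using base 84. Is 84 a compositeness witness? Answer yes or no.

no

n − 1 = 88 = 2^3 · 11, so s = 3 and d = 11.
Repeated squaring mod 89: 84^1 ≡ 84, 84^2 ≡ 25, 84^4 ≡ 2, 84^8 ≡ 4.
11 = 8 + 2 + 1, so 84^11 ≡ 4·25·84 ≡ 34 (mod 89).
x_0 = 84^11 mod 89 = 34.
x_0 is neither 1 nor 88, so continue squaring.
x_1 = 34^2 mod 89 = 88.
x_1 ≡ −1, so 84 is not a witness.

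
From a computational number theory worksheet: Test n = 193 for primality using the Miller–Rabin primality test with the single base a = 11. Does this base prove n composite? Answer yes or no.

n − 1 = 192 = 2^6 · 3, so s = 6 and d = 3.
x_0 = 11^3 mod 193 = 173.
x_0 is neither 1 nor 192, so continue squaring.
x_1 = 173^2 mod 193 = 14.
x_2 = 14^2 mod 193 = 3.
x_3 = 3^2 mod 193 = 9.
x_4 = 9^2 mod 193 = 81.
x_5 = 81^2 mod 193 = 192.
x_5 ≡ −1, so 11 is not a witness.

no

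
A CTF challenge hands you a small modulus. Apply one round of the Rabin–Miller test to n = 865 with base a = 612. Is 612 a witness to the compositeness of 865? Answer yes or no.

n − 1 = 864 = 2^5 · 27, so s = 5 and d = 27.
x_0 = 612^27 mod 865 = 253.
x_0 is neither 1 nor 864, so continue squaring.
x_1 = 253^2 mod 865 = 864.
x_1 ≡ −1, so 612 is not a witness.

no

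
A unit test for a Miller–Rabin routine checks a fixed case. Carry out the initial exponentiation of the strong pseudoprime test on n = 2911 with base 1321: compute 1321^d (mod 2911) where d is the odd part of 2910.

n − 1 = 2910 = 2^1 · 1455, so s = 1 and d = 1455.
1321^1455 mod 2911 = 2533.

2533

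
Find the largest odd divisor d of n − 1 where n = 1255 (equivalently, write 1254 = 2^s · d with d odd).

627

Halving: 1254 → 627; 627 is odd.
So 1254 = 2^1 · 627.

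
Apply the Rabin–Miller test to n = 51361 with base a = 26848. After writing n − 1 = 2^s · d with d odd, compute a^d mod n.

n − 1 = 51360 = 2^5 · 1605, so s = 5 and d = 1605.
26848^1605 mod 51361 = 50613.

50613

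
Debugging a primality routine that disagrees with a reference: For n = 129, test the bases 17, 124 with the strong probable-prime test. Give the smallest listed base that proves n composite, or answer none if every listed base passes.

n − 1 = 128 = 2^7 · 1, so s = 7 and d = 1.
Base 17: x_0 = 17^1 mod 129 = 17. x_0 is neither 1 nor 128, so continue squaring. x_1 = 17^2 mod 129 = 31. x_2 = 31^2 mod 129 = 58. x_3 = 58^2 mod 129 = 10. x_4 = 10^2 mod 129 = 100. x_5 = 100^2 mod 129 = 67. x_6 = 67^2 mod 129 = 103. Reached i = s−1 = 6 without hitting −1: 17 is a Miller–Rabin witness and 129 is composite.
Base 124: x_0 = 124^1 mod 129 = 124. x_0 is neither 1 nor 128, so continue squaring. x_1 = 124^2 mod 129 = 25. x_2 = 25^2 mod 129 = 109. x_3 = 109^2 mod 129 = 13. x_4 = 13^2 mod 129 = 40. x_5 = 40^2 mod 129 = 52. x_6 = 52^2 mod 129 = 124. Reached i = s−1 = 6 without hitting −1: 124 is a Miller–Rabin witness and 129 is composite.
The smallest witness among the given bases is 17.

17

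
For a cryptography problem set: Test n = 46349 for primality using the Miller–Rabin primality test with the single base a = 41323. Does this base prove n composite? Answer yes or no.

no

n − 1 = 46348 = 2^2 · 11587, so s = 2 and d = 11587.
x_0 = 41323^11587 mod 46349 = 1.
x_0 = 1, so 41323 is not a witness.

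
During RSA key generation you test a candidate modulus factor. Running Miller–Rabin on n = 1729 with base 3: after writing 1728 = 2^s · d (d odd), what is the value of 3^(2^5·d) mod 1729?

n − 1 = 1728 = 2^6 · 27, so s = 6 and d = 27.
x_0 = 3^27 mod 1729 = 664.
x_1 = 664^2 mod 1729 = 1.
x_2 = 1^2 mod 1729 = 1.
x_3 = 1^2 mod 1729 = 1.
x_4 = 1^2 mod 1729 = 1.
x_5 = 1^2 mod 1729 = 1.

1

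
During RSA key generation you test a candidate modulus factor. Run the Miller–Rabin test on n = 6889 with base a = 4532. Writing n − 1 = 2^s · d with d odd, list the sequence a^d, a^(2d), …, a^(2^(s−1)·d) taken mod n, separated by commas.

n − 1 = 6888 = 2^3 · 861, so s = 3 and d = 861.
x_0 = 4532^861 mod 6889 = 2655.
x_1 = 2655^2 mod 6889 = 1578.
x_2 = 1578^2 mod 6889 = 3155.

2655, 1578, 3155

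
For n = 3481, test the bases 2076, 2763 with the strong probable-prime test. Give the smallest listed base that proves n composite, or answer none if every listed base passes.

n − 1 = 3480 = 2^3 · 435, so s = 3 and d = 435.
Base 2076: x_0 = 2076^435 mod 3481 = 3480. x_0 = 3480 ≡ −1, so 2076 is not a witness.
Base 2763: x_0 = 2763^435 mod 3481 = 1712. x_0 is neither 1 nor 3480, so continue squaring. x_1 = 1712^2 mod 3481 = 3423. x_2 = 3423^2 mod 3481 = 3364. Reached i = s−1 = 2 without hitting −1: 2763 is a Miller–Rabin witness and 3481 is composite.
The smallest witness among the given bases is 2763.

2763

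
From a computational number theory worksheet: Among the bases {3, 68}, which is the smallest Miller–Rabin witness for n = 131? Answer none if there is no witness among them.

n − 1 = 130 = 2^1 · 65, so s = 1 and d = 65.
Base 3: x_0 = 3^65 mod 131 = 1. x_0 = 1, so 3 is not a witness.
Base 68: x_0 = 68^65 mod 131 = 130. x_0 = 130 ≡ −1, so 68 is not a witness.
No listed base is a witness for 131.

none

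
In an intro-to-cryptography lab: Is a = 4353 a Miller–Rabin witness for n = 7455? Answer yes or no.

n − 1 = 7454 = 2^1 · 3727, so s = 1 and d = 3727.
By repeated squaring, 4353^3727 ≡ 132 (mod 7455).
x_0 = 4353^3727 mod 7455 = 132.
x_0 ∉ {1, 7454} and s = 1, so 4353 is a Miller–Rabin witness and 7455 is composite.

yes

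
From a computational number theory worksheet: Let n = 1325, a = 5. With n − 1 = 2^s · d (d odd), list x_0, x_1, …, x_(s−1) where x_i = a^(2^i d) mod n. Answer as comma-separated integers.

n − 1 = 1324 = 2^2 · 331, so s = 2 and d = 331.
x_0 = 5^331 mod 1325 = 300.
x_1 = 300^2 mod 1325 = 1225.

300, 1225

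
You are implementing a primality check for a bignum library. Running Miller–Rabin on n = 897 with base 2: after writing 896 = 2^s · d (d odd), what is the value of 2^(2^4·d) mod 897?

n − 1 = 896 = 2^7 · 7, so s = 7 and d = 7.
x_0 = 2^7 mod 897 = 128.
x_1 = 128^2 mod 897 = 238.
x_2 = 238^2 mod 897 = 133.
x_3 = 133^2 mod 897 = 646.
x_4 = 646^2 mod 897 = 211.

211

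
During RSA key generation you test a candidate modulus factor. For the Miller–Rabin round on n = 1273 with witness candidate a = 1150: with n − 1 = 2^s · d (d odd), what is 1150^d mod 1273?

445

n − 1 = 1272 = 2^3 · 159, so s = 3 and d = 159.
1150^159 mod 1273 = 445.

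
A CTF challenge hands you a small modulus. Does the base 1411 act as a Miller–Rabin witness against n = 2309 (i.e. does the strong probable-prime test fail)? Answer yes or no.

n − 1 = 2308 = 2^2 · 577, so s = 2 and d = 577.
x_0 = 1411^577 mod 2309 = 688.
x_0 is neither 1 nor 2308, so continue squaring.
x_1 = 688^2 mod 2309 = 2308.
x_1 ≡ −1, so 1411 is not a witness.

no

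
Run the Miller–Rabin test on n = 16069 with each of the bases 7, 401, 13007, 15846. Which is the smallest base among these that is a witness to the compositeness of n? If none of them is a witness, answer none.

n − 1 = 16068 = 2^2 · 4017, so s = 2 and d = 4017.
Base 7: x_0 = 7^4017 mod 16069 = 16068. x_0 = 16068 ≡ −1, so 7 is not a witness.
Base 401: x_0 = 401^4017 mod 16069 = 16068. x_0 = 16068 ≡ −1, so 401 is not a witness.
Base 13007: x_0 = 13007^4017 mod 16069 = 15047. x_0 is neither 1 nor 16068, so continue squaring. x_1 = 15047^2 mod 16069 = 16068. x_1 ≡ −1, so 13007 is not a witness.
Base 15846: x_0 = 15846^4017 mod 16069 = 15047. x_0 is neither 1 nor 16068, so continue squaring. x_1 = 15047^2 mod 16069 = 16068. x_1 ≡ −1, so 15846 is not a witness.
No listed base is a witness for 16069.

none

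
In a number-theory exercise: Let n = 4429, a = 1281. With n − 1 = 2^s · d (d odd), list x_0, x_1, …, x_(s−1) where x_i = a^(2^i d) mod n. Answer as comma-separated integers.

2784, 4335

n − 1 = 4428 = 2^2 · 1107, so s = 2 and d = 1107.
x_0 = 1281^1107 mod 4429 = 2784.
x_1 = 2784^2 mod 4429 = 4335.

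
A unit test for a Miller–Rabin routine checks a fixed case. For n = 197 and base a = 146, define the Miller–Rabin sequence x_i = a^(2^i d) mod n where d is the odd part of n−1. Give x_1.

n − 1 = 196 = 2^2 · 49, so s = 2 and d = 49.
x_0 = 146^49 mod 197 = 196.
x_1 = 196^2 mod 197 = 1.

1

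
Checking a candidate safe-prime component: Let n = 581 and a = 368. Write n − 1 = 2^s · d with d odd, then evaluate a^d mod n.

n − 1 = 580 = 2^2 · 145, so s = 2 and d = 145.
368^145 mod 581 = 116.

116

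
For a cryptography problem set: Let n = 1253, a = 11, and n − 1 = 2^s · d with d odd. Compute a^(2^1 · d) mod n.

n − 1 = 1252 = 2^2 · 313, so s = 2 and d = 313.
x_0 = 11^313 mod 1253 = 634.
x_1 = 634^2 mod 1253 = 996.

996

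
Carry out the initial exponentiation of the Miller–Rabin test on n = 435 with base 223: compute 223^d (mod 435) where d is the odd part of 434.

88

n − 1 = 434 = 2^1 · 217, so s = 1 and d = 217.
223^217 mod 435 = 88.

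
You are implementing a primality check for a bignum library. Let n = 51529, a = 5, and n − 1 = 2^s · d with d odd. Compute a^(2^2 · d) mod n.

34732

n − 1 = 51528 = 2^3 · 6441, so s = 3 and d = 6441.
x_0 = 5^6441 mod 51529 = 29963.
x_1 = 29963^2 mod 51529 = 43131.
x_2 = 43131^2 mod 51529 = 34732.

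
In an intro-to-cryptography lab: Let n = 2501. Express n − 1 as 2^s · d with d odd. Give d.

625

Halving: 2500 → 1250 → 625; 625 is odd.
So 2500 = 2^2 · 625.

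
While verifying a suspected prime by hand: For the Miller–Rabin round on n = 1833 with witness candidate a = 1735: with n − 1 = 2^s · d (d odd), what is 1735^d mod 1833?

n − 1 = 1832 = 2^3 · 229, so s = 3 and d = 229.
Repeated squaring mod 1833: 1735^1 ≡ 1735, 1735^2 ≡ 439, 1735^4 ≡ 256, 1735^8 ≡ 1381, 1735^16 ≡ 841, 1735^32 ≡ 1576, 1735^64 ≡ 61, 1735^128 ≡ 55.
229 = 128 + 64 + 32 + 4 + 1, so 1735^229 ≡ 55·61·1576·256·1735 ≡ 1774 (mod 1833).

1774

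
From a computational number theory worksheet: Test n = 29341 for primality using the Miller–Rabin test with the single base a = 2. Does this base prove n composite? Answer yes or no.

n − 1 = 29340 = 2^2 · 7335, so s = 2 and d = 7335.
x_0 = 2^7335 mod 29341 = 26424.
x_0 is neither 1 nor 29340, so continue squaring.
x_1 = 26424^2 mod 29341 = 29340.
x_1 ≡ −1, so 2 is not a witness.

no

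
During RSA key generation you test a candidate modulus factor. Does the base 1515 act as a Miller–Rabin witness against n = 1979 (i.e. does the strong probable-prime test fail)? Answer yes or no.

n − 1 = 1978 = 2^1 · 989, so s = 1 and d = 989.
By repeated squaring, 1515^989 ≡ 1978 (mod 1979).
x_0 = 1515^989 mod 1979 = 1978.
x_0 = 1978 ≡ −1, so 1515 is not a witness.

no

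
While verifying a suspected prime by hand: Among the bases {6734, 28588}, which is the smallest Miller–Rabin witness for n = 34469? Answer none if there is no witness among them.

none

n − 1 = 34468 = 2^2 · 8617, so s = 2 and d = 8617.
Base 6734: x_0 = 6734^8617 mod 34469 = 25015. x_0 is neither 1 nor 34468, so continue squaring. x_1 = 25015^2 mod 34469 = 34468. x_1 ≡ −1, so 6734 is not a witness.
Base 28588: x_0 = 28588^8617 mod 34469 = 34468. x_0 = 34468 ≡ −1, so 28588 is not a witness.
No listed base is a witness for 34469.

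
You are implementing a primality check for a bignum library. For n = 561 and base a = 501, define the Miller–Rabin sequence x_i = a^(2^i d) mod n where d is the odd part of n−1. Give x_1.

n − 1 = 560 = 2^4 · 35, so s = 4 and d = 35.
x_0 = 501^35 mod 561 = 87.
x_1 = 87^2 mod 561 = 276.

276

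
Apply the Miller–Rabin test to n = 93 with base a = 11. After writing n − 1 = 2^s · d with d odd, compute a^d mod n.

74

n − 1 = 92 = 2^2 · 23, so s = 2 and d = 23.
11^23 mod 93 = 74.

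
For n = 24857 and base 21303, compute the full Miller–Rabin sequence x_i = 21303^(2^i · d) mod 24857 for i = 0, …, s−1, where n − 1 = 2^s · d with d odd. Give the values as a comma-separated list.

n − 1 = 24856 = 2^3 · 3107, so s = 3 and d = 3107.
x_0 = 21303^3107 mod 24857 = 2839.
x_1 = 2839^2 mod 24857 = 6253.
x_2 = 6253^2 mod 24857 = 24805.

2839, 6253, 24805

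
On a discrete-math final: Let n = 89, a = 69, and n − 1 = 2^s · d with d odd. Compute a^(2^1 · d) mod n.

88

n − 1 = 88 = 2^3 · 11, so s = 3 and d = 11.
Repeated squaring mod 89: 69^1 ≡ 69, 69^2 ≡ 44, 69^4 ≡ 67, 69^8 ≡ 39.
11 = 8 + 2 + 1, so 69^11 ≡ 39·44·69 ≡ 34 (mod 89).
x_0 = 34.
x_1 = 34^2 mod 89 = 88.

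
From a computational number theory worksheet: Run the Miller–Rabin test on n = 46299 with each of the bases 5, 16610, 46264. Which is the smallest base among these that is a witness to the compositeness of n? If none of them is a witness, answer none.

n − 1 = 46298 = 2^1 · 23149, so s = 1 and d = 23149.
Base 5: x_0 = 5^23149 mod 46299 = 7610. x_0 ∉ {1, 46298} and s = 1, so 5 is a Miller–Rabin witness and 46299 is composite.
Base 16610: x_0 = 16610^23149 mod 46299 = 27566. x_0 ∉ {1, 46298} and s = 1, so 16610 is a Miller–Rabin witness and 46299 is composite.
Base 46264: x_0 = 46264^23149 mod 46299 = 45292. x_0 ∉ {1, 46298} and s = 1, so 46264 is a Miller–Rabin witness and 46299 is composite.
The smallest witness among the given bases is 5.

5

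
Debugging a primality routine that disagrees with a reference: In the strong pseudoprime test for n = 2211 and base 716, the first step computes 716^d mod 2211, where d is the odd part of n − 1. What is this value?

n − 1 = 2210 = 2^1 · 1105, so s = 1 and d = 1105.
716^1105 mod 2211 = 1805.

1805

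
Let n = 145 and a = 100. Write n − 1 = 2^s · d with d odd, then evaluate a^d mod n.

5

n − 1 = 144 = 2^4 · 9, so s = 4 and d = 9.
100^9 mod 145 = 5.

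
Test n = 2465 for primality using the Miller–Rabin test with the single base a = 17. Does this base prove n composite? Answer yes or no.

yes

n − 1 = 2464 = 2^5 · 77, so s = 5 and d = 77.
Repeated squaring mod 2465: 17^1 ≡ 17, 17^2 ≡ 289, 17^4 ≡ 2176, 17^8 ≡ 2176, 17^16 ≡ 2176, 17^32 ≡ 2176, 17^64 ≡ 2176.
77 = 64 + 8 + 4 + 1, so 17^77 ≡ 2176·2176·2176·17 ≡ 17 (mod 2465).
x_0 = 17^77 mod 2465 = 17.
x_0 is neither 1 nor 2464, so continue squaring.
x_1 = 17^2 mod 2465 = 289.
x_2 = 289^2 mod 2465 = 2176.
x_3 = 2176^2 mod 2465 = 2176.
x_4 = 2176^2 mod 2465 = 2176.
Reached i = s−1 = 4 without hitting −1: 17 is a Miller–Rabin witness and 2465 is composite.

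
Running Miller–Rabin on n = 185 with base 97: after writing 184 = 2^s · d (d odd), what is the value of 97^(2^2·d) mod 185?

n − 1 = 184 = 2^3 · 23, so s = 3 and d = 23.
x_0 = 97^23 mod 185 = 103.
x_1 = 103^2 mod 185 = 64.
x_2 = 64^2 mod 185 = 26.

26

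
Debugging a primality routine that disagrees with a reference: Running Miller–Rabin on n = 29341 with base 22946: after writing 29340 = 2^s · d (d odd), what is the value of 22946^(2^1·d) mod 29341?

n − 1 = 29340 = 2^2 · 7335, so s = 2 and d = 7335.
Repeated squaring mod 29341: 22946^1 ≡ 22946, 22946^2 ≡ 24012, 22946^4 ≡ 25494, 22946^8 ≡ 11545, 22946^16 ≡ 20203, 22946^32 ≡ 27899, 22946^64 ≡ 25494, 22946^128 ≡ 11545, 22946^256 ≡ 20203, 22946^512 ≡ 27899, 22946^1024 ≡ 25494, 22946^2048 ≡ 11545, 22946^4096 ≡ 20203.
7335 = 4096 + 2048 + 1024 + 128 + 32 + 4 + 2 + 1, so 22946^7335 ≡ 20203·11545·25494·11545·27899·25494·24012·22946 ≡ 16459 (mod 29341).
x_0 = 16459.
x_1 = 16459^2 mod 29341 = 22569.

22569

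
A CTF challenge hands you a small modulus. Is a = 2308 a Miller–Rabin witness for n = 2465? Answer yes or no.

n − 1 = 2464 = 2^5 · 77, so s = 5 and d = 77.
Repeated squaring mod 2465: 2308^1 ≡ 2308, 2308^2 ≡ 2464, 2308^4 ≡ 1, 2308^8 ≡ 1, 2308^16 ≡ 1, 2308^32 ≡ 1, 2308^64 ≡ 1.
77 = 64 + 8 + 4 + 1, so 2308^77 ≡ 1·1·1·2308 ≡ 2308 (mod 2465).
x_0 = 2308^77 mod 2465 = 2308.
x_0 is neither 1 nor 2464, so continue squaring.
x_1 = 2308^2 mod 2465 = 2464.
x_1 ≡ −1, so 2308 is not a witness.

no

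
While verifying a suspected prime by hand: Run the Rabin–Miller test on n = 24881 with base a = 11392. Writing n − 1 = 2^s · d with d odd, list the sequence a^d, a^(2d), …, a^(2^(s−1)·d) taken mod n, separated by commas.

15329, 2077, 9516, 12297

n − 1 = 24880 = 2^4 · 1555, so s = 4 and d = 1555.
x_0 = 11392^1555 mod 24881 = 15329.
x_1 = 15329^2 mod 24881 = 2077.
x_2 = 2077^2 mod 24881 = 9516.
x_3 = 9516^2 mod 24881 = 12297.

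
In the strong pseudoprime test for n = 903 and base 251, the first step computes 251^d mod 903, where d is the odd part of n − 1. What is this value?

n − 1 = 902 = 2^1 · 451, so s = 1 and d = 451.
Repeated squaring mod 903: 251^1 ≡ 251, 251^2 ≡ 694, 251^4 ≡ 337, 251^8 ≡ 694, 251^16 ≡ 337, 251^32 ≡ 694, 251^64 ≡ 337, 251^128 ≡ 694, 251^256 ≡ 337.
451 = 256 + 128 + 64 + 2 + 1, so 251^451 ≡ 337·694·337·694·251 ≡ 251 (mod 903).

251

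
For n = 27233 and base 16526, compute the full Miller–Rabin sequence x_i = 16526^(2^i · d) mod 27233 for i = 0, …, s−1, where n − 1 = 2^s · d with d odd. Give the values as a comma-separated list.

n − 1 = 27232 = 2^5 · 851, so s = 5 and d = 851.
x_0 = 16526^851 mod 27233 = 2309.
x_1 = 2309^2 mod 27233 = 21046.
x_2 = 21046^2 mod 27233 = 16604.
x_3 = 16604^2 mod 27233 = 13157.
x_4 = 13157^2 mod 27233 = 13701.

2309, 21046, 16604, 13157, 13701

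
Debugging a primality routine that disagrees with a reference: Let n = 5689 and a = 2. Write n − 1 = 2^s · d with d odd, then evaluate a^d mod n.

1

n − 1 = 5688 = 2^3 · 711, so s = 3 and d = 711.
2^711 mod 5689 = 1.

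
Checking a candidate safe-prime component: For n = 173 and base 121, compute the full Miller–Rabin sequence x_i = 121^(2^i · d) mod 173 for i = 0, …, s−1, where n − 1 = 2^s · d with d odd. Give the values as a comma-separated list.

n − 1 = 172 = 2^2 · 43, so s = 2 and d = 43.
x_0 = 121^43 mod 173 = 172.
x_1 = 172^2 mod 173 = 1.

172, 1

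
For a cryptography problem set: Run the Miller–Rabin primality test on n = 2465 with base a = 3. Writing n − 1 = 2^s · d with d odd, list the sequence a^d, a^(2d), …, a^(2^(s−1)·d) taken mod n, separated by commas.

n − 1 = 2464 = 2^5 · 77, so s = 5 and d = 77.
x_0 = 3^77 mod 2465 = 2018.
x_1 = 2018^2 mod 2465 = 144.
x_2 = 144^2 mod 2465 = 1016.
x_3 = 1016^2 mod 2465 = 1886.
x_4 = 1886^2 mod 2465 = 1.

2018, 144, 1016, 1886, 1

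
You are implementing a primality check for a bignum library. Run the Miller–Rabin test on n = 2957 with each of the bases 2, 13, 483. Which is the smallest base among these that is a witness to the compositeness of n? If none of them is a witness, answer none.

n − 1 = 2956 = 2^2 · 739, so s = 2 and d = 739.
Base 2: x_0 = 2^739 mod 2957 = 1222. x_0 is neither 1 nor 2956, so continue squaring. x_1 = 1222^2 mod 2957 = 2956. x_1 ≡ −1, so 2 is not a witness.
Base 13: x_0 = 13^739 mod 2957 = 1735. x_0 is neither 1 nor 2956, so continue squaring. x_1 = 1735^2 mod 2957 = 2956. x_1 ≡ −1, so 13 is not a witness.
Base 483: x_0 = 483^739 mod 2957 = 1. x_0 = 1, so 483 is not a witness.
No listed base is a witness for 2957.

none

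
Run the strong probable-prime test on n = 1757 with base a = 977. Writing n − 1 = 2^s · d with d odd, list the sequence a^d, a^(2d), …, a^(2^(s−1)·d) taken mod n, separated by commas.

n − 1 = 1756 = 2^2 · 439, so s = 2 and d = 439.
x_0 = 977^439 mod 1757 = 634.
x_1 = 634^2 mod 1757 = 1360.

634, 1360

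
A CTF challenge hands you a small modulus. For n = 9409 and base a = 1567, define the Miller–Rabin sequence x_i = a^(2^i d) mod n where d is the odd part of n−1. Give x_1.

n − 1 = 9408 = 2^6 · 147, so s = 6 and d = 147.
x_0 = 1567^147 mod 9409 = 5064.
x_1 = 5064^2 mod 9409 = 4571.

4571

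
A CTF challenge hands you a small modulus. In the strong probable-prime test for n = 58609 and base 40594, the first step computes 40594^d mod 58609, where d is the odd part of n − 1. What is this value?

11520

n − 1 = 58608 = 2^4 · 3663, so s = 4 and d = 3663.
By repeated squaring, 40594^3663 ≡ 11520 (mod 58609).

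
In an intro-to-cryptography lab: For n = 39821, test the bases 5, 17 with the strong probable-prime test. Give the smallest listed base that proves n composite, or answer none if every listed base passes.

n − 1 = 39820 = 2^2 · 9955, so s = 2 and d = 9955.
Base 5: x_0 = 5^9955 mod 39821 = 1. x_0 = 1, so 5 is not a witness.
Base 17: x_0 = 17^9955 mod 39821 = 16976. x_0 is neither 1 nor 39820, so continue squaring. x_1 = 16976^2 mod 39821 = 39820. x_1 ≡ −1, so 17 is not a witness.
No listed base is a witness for 39821.

none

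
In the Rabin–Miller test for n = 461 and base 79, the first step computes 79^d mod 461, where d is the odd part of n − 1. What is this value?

413

n − 1 = 460 = 2^2 · 115, so s = 2 and d = 115.
79^115 mod 461 = 413.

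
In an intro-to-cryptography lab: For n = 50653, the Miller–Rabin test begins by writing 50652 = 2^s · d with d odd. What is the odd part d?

Halving: 50652 → 25326 → 12663; 12663 is odd.
So 50652 = 2^2 · 12663.

12663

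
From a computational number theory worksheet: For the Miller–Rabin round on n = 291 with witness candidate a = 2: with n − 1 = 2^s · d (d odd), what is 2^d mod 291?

2

n − 1 = 290 = 2^1 · 145, so s = 1 and d = 145.
2^145 mod 291 = 2.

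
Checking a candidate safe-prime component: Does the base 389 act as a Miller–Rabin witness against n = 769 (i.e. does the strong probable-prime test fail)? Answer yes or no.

n − 1 = 768 = 2^8 · 3, so s = 8 and d = 3.
x_0 = 389^3 mod 769 = 764.
x_0 is neither 1 nor 768, so continue squaring.
x_1 = 764^2 mod 769 = 25.
x_2 = 25^2 mod 769 = 625.
x_3 = 625^2 mod 769 = 742.
x_4 = 742^2 mod 769 = 729.
x_5 = 729^2 mod 769 = 62.
x_6 = 62^2 mod 769 = 768.
x_6 ≡ −1, so 389 is not a witness.

no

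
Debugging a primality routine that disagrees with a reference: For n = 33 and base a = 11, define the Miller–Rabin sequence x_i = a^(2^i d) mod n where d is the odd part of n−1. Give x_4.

n − 1 = 32 = 2^5 · 1, so s = 5 and d = 1.
x_0 = 11^1 mod 33 = 11.
x_1 = 11^2 mod 33 = 22.
x_2 = 22^2 mod 33 = 22.
x_3 = 22^2 mod 33 = 22.
x_4 = 22^2 mod 33 = 22.

22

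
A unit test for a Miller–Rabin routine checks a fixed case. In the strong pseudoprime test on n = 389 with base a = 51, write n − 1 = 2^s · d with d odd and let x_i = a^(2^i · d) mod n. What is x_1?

n − 1 = 388 = 2^2 · 97, so s = 2 and d = 97.
Repeated squaring mod 389: 51^1 ≡ 51, 51^2 ≡ 267, 51^4 ≡ 102, 51^8 ≡ 290, 51^16 ≡ 76, 51^32 ≡ 330, 51^64 ≡ 369.
97 = 64 + 32 + 1, so 51^97 ≡ 369·330·51 ≡ 274 (mod 389).
x_0 = 274.
x_1 = 274^2 mod 389 = 388.

388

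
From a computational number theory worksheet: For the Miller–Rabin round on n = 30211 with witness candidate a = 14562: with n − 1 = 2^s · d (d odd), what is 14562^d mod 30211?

n − 1 = 30210 = 2^1 · 15105, so s = 1 and d = 15105.
Repeated squaring mod 30211: 14562^1 ≡ 14562, 14562^2 ≡ 835, 14562^4 ≡ 2372, 14562^8 ≡ 7138, 14562^16 ≡ 15298, 14562^32 ≡ 14398, 14562^64 ≡ 24733, 14562^128 ≡ 8961, 14562^256 ≡ 28894, 14562^512 ≡ 12462, 14562^1024 ≡ 16904, 14562^2048 ≡ 9578, 14562^4096 ≡ 17488, 14562^8192 ≡ 4191.
15105 = 8192 + 4096 + 2048 + 512 + 256 + 1, so 14562^15105 ≡ 4191·17488·9578·12462·28894·14562 ≡ 1 (mod 30211).

1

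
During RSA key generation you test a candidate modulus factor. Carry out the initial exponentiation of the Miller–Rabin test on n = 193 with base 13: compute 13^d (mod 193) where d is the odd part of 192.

n − 1 = 192 = 2^6 · 3, so s = 6 and d = 3.
13^3 mod 193 = 74.

74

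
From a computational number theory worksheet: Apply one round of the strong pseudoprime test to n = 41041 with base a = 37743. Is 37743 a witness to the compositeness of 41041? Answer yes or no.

n − 1 = 41040 = 2^4 · 2565, so s = 4 and d = 2565.
Repeated squaring mod 41041: 37743^1 ≡ 37743, 37743^2 ≡ 939, 37743^4 ≡ 19860, 37743^8 ≡ 15590, 37743^16 ≡ 3298, 37743^32 ≡ 939, 37743^64 ≡ 19860, 37743^128 ≡ 15590, 37743^256 ≡ 3298, 37743^512 ≡ 939, 37743^1024 ≡ 19860, 37743^2048 ≡ 15590.
2565 = 2048 + 512 + 4 + 1, so 37743^2565 ≡ 15590·939·19860·37743 ≡ 41040 (mod 41041).
x_0 = 37743^2565 mod 41041 = 41040.
x_0 = 41040 ≡ −1, so 37743 is not a witness.

no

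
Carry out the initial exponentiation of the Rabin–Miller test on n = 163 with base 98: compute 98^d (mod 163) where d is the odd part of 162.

n − 1 = 162 = 2^1 · 81, so s = 1 and d = 81.
By repeated squaring, 98^81 ≡ 162 (mod 163).

162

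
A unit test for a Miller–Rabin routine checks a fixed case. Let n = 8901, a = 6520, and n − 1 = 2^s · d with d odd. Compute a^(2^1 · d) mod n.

n − 1 = 8900 = 2^2 · 2225, so s = 2 and d = 2225.
Repeated squaring mod 8901: 6520^1 ≡ 6520, 6520^2 ≡ 8125, 6520^4 ≡ 5809, 6520^8 ≡ 790, 6520^16 ≡ 1030, 6520^32 ≡ 1681, 6520^64 ≡ 4144, 6520^128 ≡ 2707, 6520^256 ≡ 2326, 6520^512 ≡ 7369, 6520^1024 ≡ 6061, 6520^2048 ≡ 1294.
2225 = 2048 + 128 + 32 + 16 + 1, so 6520^2225 ≡ 1294·2707·1681·1030·6520 ≡ 8737 (mod 8901).
x_0 = 8737.
x_1 = 8737^2 mod 8901 = 193.

193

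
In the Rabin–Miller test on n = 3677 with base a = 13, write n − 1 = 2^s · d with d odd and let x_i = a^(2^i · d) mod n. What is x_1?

n − 1 = 3676 = 2^2 · 919, so s = 2 and d = 919.
x_0 = 13^919 mod 3677 = 2368.
x_1 = 2368^2 mod 3677 = 3676.

3676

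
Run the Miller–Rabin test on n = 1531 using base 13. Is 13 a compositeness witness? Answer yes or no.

n − 1 = 1530 = 2^1 · 765, so s = 1 and d = 765.
x_0 = 13^765 mod 1531 = 1.
x_0 = 1, so 13 is not a witness.

no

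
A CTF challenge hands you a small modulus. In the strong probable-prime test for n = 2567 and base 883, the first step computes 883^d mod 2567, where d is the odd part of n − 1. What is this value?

1444

n − 1 = 2566 = 2^1 · 1283, so s = 1 and d = 1283.
By repeated squaring, 883^1283 ≡ 1444 (mod 2567).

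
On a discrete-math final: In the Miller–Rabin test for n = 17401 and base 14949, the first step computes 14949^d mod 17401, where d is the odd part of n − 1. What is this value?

5225

n − 1 = 17400 = 2^3 · 2175, so s = 3 and d = 2175.
14949^2175 mod 17401 = 5225.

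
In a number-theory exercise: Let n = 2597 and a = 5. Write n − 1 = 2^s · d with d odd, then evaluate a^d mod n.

1664

n − 1 = 2596 = 2^2 · 649, so s = 2 and d = 649.
By repeated squaring, 5^649 ≡ 1664 (mod 2597).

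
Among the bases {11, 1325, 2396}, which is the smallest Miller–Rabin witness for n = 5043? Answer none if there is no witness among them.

11

n − 1 = 5042 = 2^1 · 2521, so s = 1 and d = 2521.
Base 11: x_0 = 11^2521 mod 5043 = 1364. x_0 ∉ {1, 5042} and s = 1, so 11 is a Miller–Rabin witness and 5043 is composite.
Base 1325: x_0 = 1325^2521 mod 5043 = 95. x_0 ∉ {1, 5042} and s = 1, so 1325 is a Miller–Rabin witness and 5043 is composite.
Base 2396: x_0 = 2396^2521 mod 5043 = 182. x_0 ∉ {1, 5042} and s = 1, so 2396 is a Miller–Rabin witness and 5043 is composite.
The smallest witness among the given bases is 11.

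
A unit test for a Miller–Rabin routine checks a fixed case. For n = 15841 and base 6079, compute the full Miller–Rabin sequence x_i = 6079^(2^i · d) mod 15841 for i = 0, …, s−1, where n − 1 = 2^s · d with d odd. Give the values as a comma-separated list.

5424, 3039, 218, 1, 1

n − 1 = 15840 = 2^5 · 495, so s = 5 and d = 495.
x_0 = 6079^495 mod 15841 = 5424.
x_1 = 5424^2 mod 15841 = 3039.
x_2 = 3039^2 mod 15841 = 218.
x_3 = 218^2 mod 15841 = 1.
x_4 = 1^2 mod 15841 = 1.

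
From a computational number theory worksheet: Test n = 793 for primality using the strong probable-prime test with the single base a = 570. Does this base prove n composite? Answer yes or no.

n − 1 = 792 = 2^3 · 99, so s = 3 and d = 99.
x_0 = 570^99 mod 793 = 538.
x_0 is neither 1 nor 792, so continue squaring.
x_1 = 538^2 mod 793 = 792.
x_1 ≡ −1, so 570 is not a witness.

no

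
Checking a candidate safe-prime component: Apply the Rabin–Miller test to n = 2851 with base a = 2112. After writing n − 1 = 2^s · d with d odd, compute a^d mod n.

n − 1 = 2850 = 2^1 · 1425, so s = 1 and d = 1425.
Repeated squaring mod 2851: 2112^1 ≡ 2112, 2112^2 ≡ 1580, 2112^4 ≡ 1775, 2112^8 ≡ 270, 2112^16 ≡ 1625, 2112^32 ≡ 599, 2112^64 ≡ 2426, 2112^128 ≡ 1012, 2112^256 ≡ 635, 2112^512 ≡ 1234, 2112^1024 ≡ 322.
1425 = 1024 + 256 + 128 + 16 + 1, so 2112^1425 ≡ 322·635·1012·1625·2112 ≡ 2850 (mod 2851).

2850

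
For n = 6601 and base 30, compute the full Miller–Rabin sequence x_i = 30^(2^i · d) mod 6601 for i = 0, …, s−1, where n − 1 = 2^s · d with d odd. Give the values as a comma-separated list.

n − 1 = 6600 = 2^3 · 825, so s = 3 and d = 825.
x_0 = 30^825 mod 6601 = 3242.
x_1 = 3242^2 mod 6601 = 1772.
x_2 = 1772^2 mod 6601 = 4509.

3242, 1772, 4509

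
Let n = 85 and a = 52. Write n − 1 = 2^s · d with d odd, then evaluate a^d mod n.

52

n − 1 = 84 = 2^2 · 21, so s = 2 and d = 21.
Repeated squaring mod 85: 52^1 ≡ 52, 52^2 ≡ 69, 52^4 ≡ 1, 52^8 ≡ 1, 52^16 ≡ 1.
21 = 16 + 4 + 1, so 52^21 ≡ 1·1·52 ≡ 52 (mod 85).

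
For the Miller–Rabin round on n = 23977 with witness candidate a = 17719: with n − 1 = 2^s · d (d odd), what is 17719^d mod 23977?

n − 1 = 23976 = 2^3 · 2997, so s = 3 and d = 2997.
Repeated squaring mod 23977: 17719^1 ≡ 17719, 17719^2 ≡ 8123, 17719^4 ≡ 22402, 17719^8 ≡ 10994, 17719^16 ≡ 23956, 17719^32 ≡ 441, 17719^64 ≡ 2665, 17719^128 ≡ 5033, 17719^256 ≡ 11377, 17719^512 ≡ 8283, 17719^1024 ≡ 9892, 17719^2048 ≡ 1527.
2997 = 2048 + 512 + 256 + 128 + 32 + 16 + 4 + 1, so 17719^2997 ≡ 1527·8283·11377·5033·441·23956·22402·17719 ≡ 19739 (mod 23977).

19739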